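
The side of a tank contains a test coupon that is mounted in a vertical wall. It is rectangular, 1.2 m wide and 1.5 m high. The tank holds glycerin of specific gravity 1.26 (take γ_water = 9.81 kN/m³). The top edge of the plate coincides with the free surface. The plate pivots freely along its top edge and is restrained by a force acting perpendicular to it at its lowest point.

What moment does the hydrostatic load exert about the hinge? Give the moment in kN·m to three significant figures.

γ = 1.26 × 9.81 = 12.3606 kN/m³.
The centroid lies 1.5/2 = 0.75 m below the top edge, so the centroid depth is h_c = 0.75 m.
A = 1.2 × 1.5 = 1.8 m².
Resultant F = γ·h_c·A = 12.3606 × 0.75 × 1.8 = 16.6868 kN.
I_c = b·h³/12 = 1.2 × 1.5³/12 = 0.3375 m⁴.
Centre of pressure: y_p = y_c + I_c/(y_c·A) = 0.75 + 0.3375/(0.75 × 1.8) = 0.75 + 0.25 = 1 m along the plane.
The resultant acts 0.75 + 0.25 = 1 m (along the plate) below the hinge at the top edge, so the moment about the hinge is M = F × 1 = 16.6868 × 1 = 16.6868 kN·m.

M ≈ 16.7 kN·m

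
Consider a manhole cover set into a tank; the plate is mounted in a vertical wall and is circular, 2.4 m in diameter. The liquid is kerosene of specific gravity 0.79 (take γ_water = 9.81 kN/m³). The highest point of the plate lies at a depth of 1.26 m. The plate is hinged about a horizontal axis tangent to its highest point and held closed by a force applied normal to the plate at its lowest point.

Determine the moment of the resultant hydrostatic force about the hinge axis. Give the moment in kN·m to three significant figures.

γ = 0.79 × 9.81 = 7.7499 kN/m³.
The centroid is at the centre, 1.2 m below the top of the plate, so the centroid depth is h_c = 1.26 + 1.2 = 2.46 m.
A = π(1.2)² = 4.52389 m².
Resultant F = γ·h_c·A = 7.7499 × 2.46 × 4.52389 = 86.2468 kN.
I_c = πr⁴/4 = π × 1.2⁴/4 = 1.6286 m⁴.
Centre of pressure: y_p = y_c + I_c/(y_c·A) = 2.46 + 1.6286/(2.46 × 4.52389) = 2.46 + 0.146341 = 2.60634 m along the plane.
The resultant acts 1.2 + 0.146341 = 1.34634 m (along the plate) below the hinge at the top edge, so the moment about the hinge is M = F × 1.34634 = 86.2468 × 1.34634 = 116.118 kN·m.

M ≈ 116 kN·m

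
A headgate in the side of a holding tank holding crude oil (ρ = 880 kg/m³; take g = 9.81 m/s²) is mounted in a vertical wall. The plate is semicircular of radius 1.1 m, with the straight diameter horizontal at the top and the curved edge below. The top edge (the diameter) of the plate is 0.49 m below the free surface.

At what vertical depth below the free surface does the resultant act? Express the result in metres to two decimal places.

γ = ρg = 880 × 9.81 / 1000 = 8.6328 kN/m³.
The centroid of a semicircle lies 4r/(3π) = 0.466854 m from the diameter, here below the top edge, so the centroid depth is h_c = 0.49 + 0.466854 = 0.956854 m.
A = πr²/2 = π × 1.1²/2 = 1.90066 m².
Resultant F = γ·h_c·A = 8.6328 × 0.956854 × 1.90066 = 15.7001 kN.
I_c = (π/8 − 8/(9π))·r⁴ = 0.109757 × 1.1⁴ = 0.160695 m⁴.
Centre of pressure: y_p = y_c + I_c/(y_c·A) = 0.956854 + 0.160695/(0.956854 × 1.90066) = 0.956854 + 0.0883593 = 1.04521 m along the plane.

h_p = 1.05 m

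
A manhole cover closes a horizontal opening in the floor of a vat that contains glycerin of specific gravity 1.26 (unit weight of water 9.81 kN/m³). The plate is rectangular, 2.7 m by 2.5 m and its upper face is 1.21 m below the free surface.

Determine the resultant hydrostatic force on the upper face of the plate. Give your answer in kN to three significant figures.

F ≈ 101 kN

γ = 1.26 × 9.81 = 12.3606 kN/m³.
The plate is horizontal, so pressure is uniform at p = γ·h = 12.3606 × 1.21 = 14.9563 kN/m².
A = 2.7 × 2.5 = 6.75 m².
F = p·A = 14.9563 × 6.75 = 100.955 kN.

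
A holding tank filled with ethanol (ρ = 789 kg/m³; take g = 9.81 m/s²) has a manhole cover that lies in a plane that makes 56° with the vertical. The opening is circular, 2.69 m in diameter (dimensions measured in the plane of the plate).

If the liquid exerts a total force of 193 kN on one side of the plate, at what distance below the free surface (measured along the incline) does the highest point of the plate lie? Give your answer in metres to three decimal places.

γ = ρg = 789 × 9.81 / 1000 = 7.74009 kN/m³.
A = π(1.345)² = 5.68322 m².
From F = γ·h_c·A, the centroid depth is h_c = 193/(7.74009 × 5.68322) = 4.3875 m.
The plate makes 56° with the vertical, i.e. θ = 90° − 56° = 34° to the horizontal. Measuring y along the incline from the free-surface line, vertical depth h = y·sinθ with sinθ = 0.559193.
Along the incline, y_c = h_c/sinθ = 4.3875/0.559193 = 7.84613 m.
The centroid is at the centre, 1.345 m below the top of the plate, so the highest point sits at y_top = 7.84613 − 1.345 = 6.50113 m along the incline.

y_top ≈ 6.501 m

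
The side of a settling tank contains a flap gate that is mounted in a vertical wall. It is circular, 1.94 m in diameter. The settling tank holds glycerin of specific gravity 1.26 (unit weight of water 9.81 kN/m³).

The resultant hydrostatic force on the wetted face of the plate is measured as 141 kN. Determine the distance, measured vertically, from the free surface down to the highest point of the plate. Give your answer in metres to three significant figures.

γ = 1.26 × 9.81 = 12.3606 kN/m³.
A = π(0.97)² = 2.95592 m².
From F = γ·h_c·A, the centroid depth is h_c = 141/(12.3606 × 2.95592) = 3.85911 m.
The centroid is at the centre, 0.97 m below the top of the plate, so the highest point sits at h_top = 3.85911 − 0.97 = 2.88911 m below the surface.

d_top ≈ 2.89 m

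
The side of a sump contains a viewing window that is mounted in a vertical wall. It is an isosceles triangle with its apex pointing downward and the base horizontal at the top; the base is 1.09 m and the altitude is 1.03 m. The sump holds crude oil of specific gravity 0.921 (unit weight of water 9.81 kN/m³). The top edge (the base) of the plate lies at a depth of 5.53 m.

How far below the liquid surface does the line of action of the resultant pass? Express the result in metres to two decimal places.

γ = 0.921 × 9.81 = 9.03501 kN/m³.
With the apex down, the centroid sits h/3 = 1.03/3 = 0.343333 m below the base (the top edge), so the centroid depth is h_c = 5.53 + 0.343333 = 5.87333 m.
A = ½ × 1.09 × 1.03 = 0.56135 m².
Resultant F = γ·h_c·A = 9.03501 × 5.87333 × 0.56135 = 29.7884 kN.
I_c = b·h³/36 = 1.09 × 1.03³/36 = 0.0330853 m⁴.
Centre of pressure: y_p = y_c + I_c/(y_c·A) = 5.87333 + 0.0330853/(5.87333 × 0.56135) = 5.87333 + 0.010035 = 5.88337 m along the plane.

h_p = 5.88 m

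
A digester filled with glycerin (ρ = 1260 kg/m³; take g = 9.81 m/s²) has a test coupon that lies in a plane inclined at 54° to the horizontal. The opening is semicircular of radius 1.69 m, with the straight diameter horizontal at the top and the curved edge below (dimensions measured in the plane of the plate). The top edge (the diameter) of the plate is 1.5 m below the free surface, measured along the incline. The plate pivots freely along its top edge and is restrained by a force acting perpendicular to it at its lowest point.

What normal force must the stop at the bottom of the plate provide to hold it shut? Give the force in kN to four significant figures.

γ = ρg = 1260 × 9.81 / 1000 = 12.3606 kN/m³.
Let θ = 54° be the plate's angle to the horizontal; measure y along the incline from where the plane meets the free surface. Vertical depth h = y·sinθ with sinθ = 0.809017.
The centroid of a semicircle lies 4r/(3π) = 0.717258 m from the diameter, here below the top edge, so y_c = 1.5 + 0.717258 = 2.21726 m and h_c = 2.21726 × 0.809017 = 1.7938 m.
A = πr²/2 = π × 1.69²/2 = 4.48635 m².
Resultant F = γ·h_c·A = 12.3606 × 1.7938 × 4.48635 = 99.4733 kN.
I_c = (π/8 − 8/(9π))·r⁴ = 0.109757 × 1.69⁴ = 0.895322 m⁴.
Centre of pressure: y_p = y_c + I_c/(y_c·A) = 2.21726 + 0.895322/(2.21726 × 4.48635) = 2.21726 + 0.0900056 = 2.30727 m along the plane.
The resultant acts 0.717258 + 0.0900056 = 0.807264 m (along the plate) below the hinge at the top edge, so the moment about the hinge is M = F × 0.807264 = 99.4733 × 0.807264 = 80.3012 kN·m.
A normal force at the bottom, 1.69 m from the hinge, must supply this moment: P = 80.3012/1.69 = 47.5155 kN.

P ≈ 47.52 kN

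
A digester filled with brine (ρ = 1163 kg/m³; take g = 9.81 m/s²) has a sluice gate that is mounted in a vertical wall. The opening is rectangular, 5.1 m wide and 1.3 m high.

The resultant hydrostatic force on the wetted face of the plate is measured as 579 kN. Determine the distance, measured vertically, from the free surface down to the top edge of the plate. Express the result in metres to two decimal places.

γ = ρg = 1163 × 9.81 / 1000 = 11.40903 kN/m³.
A = 5.1 × 1.3 = 6.63 m².
From F = γ·h_c·A, the centroid depth is h_c = 579/(11.40903 × 6.63) = 7.65449 m.
The centroid lies 1.3/2 = 0.65 m below the top edge, so the top edge sits at h_top = 7.65449 − 0.65 = 7.00449 m below the surface.

d_top ≈ 7.00 m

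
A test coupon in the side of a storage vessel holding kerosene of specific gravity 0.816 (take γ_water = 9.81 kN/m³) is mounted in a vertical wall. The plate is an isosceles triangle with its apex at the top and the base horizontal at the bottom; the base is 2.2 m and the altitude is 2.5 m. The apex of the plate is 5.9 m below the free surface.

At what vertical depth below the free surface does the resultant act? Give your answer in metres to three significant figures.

γ = 0.816 × 9.81 = 8.00496 kN/m³.
With the apex up, the centroid sits 2h/3 = 2 × 2.5/3 = 1.66667 m below the apex, so the centroid depth is h_c = 5.9 + 1.66667 = 7.56667 m.
A = ½ × 2.2 × 2.5 = 2.75 m².
Resultant F = γ·h_c·A = 8.00496 × 7.56667 × 2.75 = 166.57 kN.
I_c = b·h³/36 = 2.2 × 2.5³/36 = 0.954861 m⁴.
Centre of pressure: y_p = y_c + I_c/(y_c·A) = 7.56667 + 0.954861/(7.56667 × 2.75) = 7.56667 + 0.0458884 = 7.61256 m along the plane.

h_p = 7.61 m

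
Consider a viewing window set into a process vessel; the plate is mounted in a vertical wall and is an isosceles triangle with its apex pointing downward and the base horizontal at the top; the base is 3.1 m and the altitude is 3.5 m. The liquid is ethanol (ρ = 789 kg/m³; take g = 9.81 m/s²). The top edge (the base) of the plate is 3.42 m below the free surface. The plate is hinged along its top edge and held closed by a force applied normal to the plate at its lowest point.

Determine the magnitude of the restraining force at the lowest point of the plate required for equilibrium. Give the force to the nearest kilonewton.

P ≈ 72 kN

γ = ρg = 789 × 9.81 / 1000 = 7.74009 kN/m³.
With the apex down, the centroid sits h/3 = 3.5/3 = 1.16667 m below the base (the top edge), so the centroid depth is h_c = 3.42 + 1.16667 = 4.58667 m.
A = ½ × 3.1 × 3.5 = 5.425 m².
Resultant F = γ·h_c·A = 7.74009 × 4.58667 × 5.425 = 192.594 kN.
I_c = b·h³/36 = 3.1 × 3.5³/36 = 3.69201 m⁴.
Centre of pressure: y_p = y_c + I_c/(y_c·A) = 4.58667 + 3.69201/(4.58667 × 5.425) = 4.58667 + 0.148377 = 4.73505 m along the plane.
The resultant acts 1.16667 + 0.148377 = 1.31505 m (along the plate) below the hinge at the top edge, so the moment about the hinge is M = F × 1.31505 = 192.594 × 1.31505 = 253.271 kN·m.
A normal force at the bottom, 3.5 m from the hinge, must supply this moment: P = 253.271/3.5 = 72.3631 kN.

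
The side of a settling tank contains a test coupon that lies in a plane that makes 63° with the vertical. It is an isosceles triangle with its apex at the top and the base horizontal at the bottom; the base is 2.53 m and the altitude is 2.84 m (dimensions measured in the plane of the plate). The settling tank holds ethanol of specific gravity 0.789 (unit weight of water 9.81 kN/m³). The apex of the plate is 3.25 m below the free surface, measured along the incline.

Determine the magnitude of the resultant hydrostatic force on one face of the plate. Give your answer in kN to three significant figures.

F ≈ 64.9 kN

γ = 0.789 × 9.81 = 7.74009 kN/m³.
The plate makes 63° with the vertical, i.e. θ = 90° − 63° = 27° to the horizontal. Measuring y along the incline from the free-surface line, vertical depth h = y·sinθ with sinθ = 0.453990.
With the apex up, the centroid sits 2h/3 = 2 × 2.84/3 = 1.89333 m below the apex, so y_c = 3.25 + 1.89333 = 5.14333 m and h_c = 5.14333 × 0.453990 = 2.33502 m.
A = ½ × 2.53 × 2.84 = 3.5926 m².
Resultant F = γ·h_c·A = 7.74009 × 2.33502 × 3.5926 = 64.93 kN.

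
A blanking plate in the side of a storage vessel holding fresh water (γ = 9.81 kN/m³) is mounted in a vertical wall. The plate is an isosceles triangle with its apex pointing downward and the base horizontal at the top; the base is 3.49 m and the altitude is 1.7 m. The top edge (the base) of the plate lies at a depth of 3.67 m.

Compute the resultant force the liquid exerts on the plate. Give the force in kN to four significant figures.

γ = 9.81 kN/m³.
With the apex down, the centroid sits h/3 = 1.7/3 = 0.566667 m below the base (the top edge), so the centroid depth is h_c = 3.67 + 0.566667 = 4.23667 m.
A = ½ × 3.49 × 1.7 = 2.9665 m².
Resultant F = γ·h_c·A = 9.81 × 4.23667 × 2.9665 = 123.293 kN.

F ≈ 123.3 kN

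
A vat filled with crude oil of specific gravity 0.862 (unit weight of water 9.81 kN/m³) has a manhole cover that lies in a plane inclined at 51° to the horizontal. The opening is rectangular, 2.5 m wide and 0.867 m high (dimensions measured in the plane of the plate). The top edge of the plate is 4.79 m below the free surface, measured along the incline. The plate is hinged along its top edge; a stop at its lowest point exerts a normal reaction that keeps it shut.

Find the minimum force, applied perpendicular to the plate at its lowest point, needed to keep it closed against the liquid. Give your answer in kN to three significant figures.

P ≈ 38.2 kN

γ = 0.862 × 9.81 = 8.45622 kN/m³.
Let θ = 51° be the plate's angle to the horizontal; measure y along the incline from where the plane meets the free surface. Vertical depth h = y·sinθ with sinθ = 0.777146.
The centroid lies 0.867/2 = 0.4335 m below the top edge, so y_c = 4.79 + 0.4335 = 5.2235 m and h_c = 5.2235 × 0.777146 = 4.05942 m.
A = 2.5 × 0.867 = 2.1675 m².
Resultant F = γ·h_c·A = 8.45622 × 4.05942 × 2.1675 = 74.4045 kN.
I_c = b·h³/12 = 2.5 × 0.867³/12 = 0.135774 m⁴.
Centre of pressure: y_p = y_c + I_c/(y_c·A) = 5.2235 + 0.135774/(5.2235 × 2.1675) = 5.2235 + 0.0119921 = 5.23549 m along the plane.
The resultant acts 0.4335 + 0.0119921 = 0.445492 m (along the plate) below the hinge at the top edge, so the moment about the hinge is M = F × 0.445492 = 74.4045 × 0.445492 = 33.1466 kN·m.
A normal force at the bottom, 0.867 m from the hinge, must supply this moment: P = 33.1466/0.867 = 38.2314 kN.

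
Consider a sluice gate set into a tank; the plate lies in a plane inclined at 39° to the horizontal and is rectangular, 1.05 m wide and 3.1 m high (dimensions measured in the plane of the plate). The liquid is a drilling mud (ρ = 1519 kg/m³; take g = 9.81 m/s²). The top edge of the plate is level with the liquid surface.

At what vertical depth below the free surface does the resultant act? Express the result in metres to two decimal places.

h_p = 1.30 m

γ = ρg = 1519 × 9.81 / 1000 = 14.90139 kN/m³.
Let θ = 39° be the plate's angle to the horizontal; measure y along the incline from where the plane meets the free surface. Vertical depth h = y·sinθ with sinθ = 0.629320.
The centroid lies 3.1/2 = 1.55 m below the top edge, so y_c = 1.55 m and h_c = 1.55 × 0.629320 = 0.975446 m.
A = 1.05 × 3.1 = 3.255 m².
Resultant F = γ·h_c·A = 14.90139 × 0.975446 × 3.255 = 47.3131 kN.
I_c = b·h³/12 = 1.05 × 3.1³/12 = 2.60671 m⁴.
Centre of pressure: y_p = y_c + I_c/(y_c·A) = 1.55 + 2.60671/(1.55 × 3.255) = 1.55 + 0.516666 = 2.06667 m along the plane.
Vertically, h_p = y_p·sinθ = 2.06667 × 0.629320 = 1.3006 m.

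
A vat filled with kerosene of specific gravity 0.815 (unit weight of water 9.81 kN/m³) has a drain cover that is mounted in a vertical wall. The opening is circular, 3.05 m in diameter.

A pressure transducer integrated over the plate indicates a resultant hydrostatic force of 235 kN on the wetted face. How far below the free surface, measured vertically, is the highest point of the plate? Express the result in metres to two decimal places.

d_top ≈ 2.50 m

γ = 0.815 × 9.81 = 7.99515 kN/m³.
A = π(1.525)² = 7.30617 m².
From F = γ·h_c·A, the centroid depth is h_c = 235/(7.99515 × 7.30617) = 4.02301 m.
The centroid is at the centre, 1.525 m below the top of the plate, so the highest point sits at h_top = 4.02301 − 1.525 = 2.49801 m below the surface.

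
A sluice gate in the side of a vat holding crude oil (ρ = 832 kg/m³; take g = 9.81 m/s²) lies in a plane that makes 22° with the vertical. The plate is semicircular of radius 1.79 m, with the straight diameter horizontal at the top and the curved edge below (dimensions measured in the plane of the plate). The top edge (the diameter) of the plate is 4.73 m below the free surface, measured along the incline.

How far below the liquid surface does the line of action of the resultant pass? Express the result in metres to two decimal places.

γ = ρg = 832 × 9.81 / 1000 = 8.16192 kN/m³.
The plate makes 22° with the vertical, i.e. θ = 90° − 22° = 68° to the horizontal. Measuring y along the incline from the free-surface line, vertical depth h = y·sinθ with sinθ = 0.927184.
The centroid of a semicircle lies 4r/(3π) = 0.7597 m from the diameter, here below the top edge, so y_c = 4.73 + 0.7597 = 5.4897 m and h_c = 5.4897 × 0.927184 = 5.08996 m.
A = πr²/2 = π × 1.79²/2 = 5.03299 m².
Resultant F = γ·h_c·A = 8.16192 × 5.08996 × 5.03299 = 209.09 kN.
I_c = (π/8 − 8/(9π))·r⁴ = 0.109757 × 1.79⁴ = 1.12679 m⁴.
Centre of pressure: y_p = y_c + I_c/(y_c·A) = 5.4897 + 1.12679/(5.4897 × 5.03299) = 5.4897 + 0.040782 = 5.53048 m along the plane.
Vertically, h_p = y_p·sinθ = 5.53048 × 0.927184 = 5.12777 m.

h_p = 5.13 m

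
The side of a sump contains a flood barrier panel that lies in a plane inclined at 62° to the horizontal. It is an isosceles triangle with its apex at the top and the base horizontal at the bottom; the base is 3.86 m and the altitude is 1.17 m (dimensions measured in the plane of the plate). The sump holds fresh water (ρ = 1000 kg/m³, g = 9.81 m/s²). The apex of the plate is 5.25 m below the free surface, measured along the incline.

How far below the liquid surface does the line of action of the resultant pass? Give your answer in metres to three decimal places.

γ = ρg = 1000 × 9.81 = 9810 N/m³ = 9.81 kN/m³.
Let θ = 62° be the plate's angle to the horizontal; measure y along the incline from where the plane meets the free surface. Vertical depth h = y·sinθ with sinθ = 0.882948.
With the apex up, the centroid sits 2h/3 = 2 × 1.17/3 = 0.78 m below the apex, so y_c = 5.25 + 0.78 = 6.03 m and h_c = 6.03 × 0.882948 = 5.32418 m.
A = ½ × 3.86 × 1.17 = 2.2581 m².
Resultant F = γ·h_c·A = 9.81 × 5.32418 × 2.2581 = 117.941 kN.
I_c = b·h³/36 = 3.86 × 1.17³/36 = 0.171729 m⁴.
Centre of pressure: y_p = y_c + I_c/(y_c·A) = 6.03 + 0.171729/(6.03 × 2.2581) = 6.03 + 0.012612 = 6.04261 m along the plane.
Vertically, h_p = y_p·sinθ = 6.04261 × 0.882948 = 5.33531 m.

h_p = 5.335 m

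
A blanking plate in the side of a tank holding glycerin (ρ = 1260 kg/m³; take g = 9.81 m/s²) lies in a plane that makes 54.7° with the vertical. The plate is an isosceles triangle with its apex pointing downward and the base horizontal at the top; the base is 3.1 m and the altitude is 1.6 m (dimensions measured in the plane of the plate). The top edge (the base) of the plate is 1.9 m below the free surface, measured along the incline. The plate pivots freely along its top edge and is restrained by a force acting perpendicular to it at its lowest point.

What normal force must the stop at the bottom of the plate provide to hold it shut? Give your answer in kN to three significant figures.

γ = ρg = 1260 × 9.81 / 1000 = 12.3606 kN/m³.
The plate makes 54.7° with the vertical, i.e. θ = 90° − 54.7° = 35.3° to the horizontal. Measuring y along the incline from the free-surface line, vertical depth h = y·sinθ with sinθ = 0.577858.
With the apex down, the centroid sits h/3 = 1.6/3 = 0.533333 m below the base (the top edge), so y_c = 1.9 + 0.533333 = 2.43333 m and h_c = 2.43333 × 0.577858 = 1.40612 m.
A = ½ × 3.1 × 1.6 = 2.48 m².
Resultant F = γ·h_c·A = 12.3606 × 1.40612 × 2.48 = 43.1036 kN.
I_c = b·h³/36 = 3.1 × 1.6³/36 = 0.352711 m⁴.
Centre of pressure: y_p = y_c + I_c/(y_c·A) = 2.43333 + 0.352711/(2.43333 × 2.48) = 2.43333 + 0.0584476 = 2.49178 m along the plane.
The resultant acts 0.533333 + 0.0584476 = 0.591781 m (along the plate) below the hinge at the top edge, so the moment about the hinge is M = F × 0.591781 = 43.1036 × 0.591781 = 25.5079 kN·m.
A normal force at the bottom, 1.6 m from the hinge, must supply this moment: P = 25.5079/1.6 = 15.9424 kN.

P ≈ 15.9 kN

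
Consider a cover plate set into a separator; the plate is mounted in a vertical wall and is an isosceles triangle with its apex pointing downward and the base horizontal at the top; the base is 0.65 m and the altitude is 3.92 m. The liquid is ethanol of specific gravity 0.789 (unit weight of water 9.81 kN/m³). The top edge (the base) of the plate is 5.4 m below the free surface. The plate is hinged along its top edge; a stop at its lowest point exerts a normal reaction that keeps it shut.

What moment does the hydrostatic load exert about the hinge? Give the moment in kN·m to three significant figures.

M ≈ 94.8 kN·m

γ = 0.789 × 9.81 = 7.74009 kN/m³.
With the apex down, the centroid sits h/3 = 3.92/3 = 1.30667 m below the base (the top edge), so the centroid depth is h_c = 5.4 + 1.30667 = 6.70667 m.
A = ½ × 0.65 × 3.92 = 1.274 m².
Resultant F = γ·h_c·A = 7.74009 × 6.70667 × 1.274 = 66.1336 kN.
I_c = b·h³/36 = 0.65 × 3.92³/36 = 1.0876 m⁴.
Centre of pressure: y_p = y_c + I_c/(y_c·A) = 6.70667 + 1.0876/(6.70667 × 1.274) = 6.70667 + 0.12729 = 6.83396 m along the plane.
The resultant acts 1.30667 + 0.12729 = 1.43396 m (along the plate) below the hinge at the top edge, so the moment about the hinge is M = F × 1.43396 = 66.1336 × 1.43396 = 94.8329 kN·m.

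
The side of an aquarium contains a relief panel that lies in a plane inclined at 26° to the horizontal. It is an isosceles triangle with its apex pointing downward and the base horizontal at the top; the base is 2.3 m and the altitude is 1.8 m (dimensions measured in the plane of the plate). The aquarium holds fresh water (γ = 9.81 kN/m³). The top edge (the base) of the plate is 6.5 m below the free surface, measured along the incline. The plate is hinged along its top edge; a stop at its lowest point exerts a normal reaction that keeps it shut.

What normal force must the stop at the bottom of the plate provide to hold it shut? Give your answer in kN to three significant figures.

γ = 9.81 kN/m³.
Let θ = 26° be the plate's angle to the horizontal; measure y along the incline from where the plane meets the free surface. Vertical depth h = y·sinθ with sinθ = 0.438371.
With the apex down, the centroid sits h/3 = 1.8/3 = 0.6 m below the base (the top edge), so y_c = 6.5 + 0.6 = 7.1 m and h_c = 7.1 × 0.438371 = 3.11243 m.
A = ½ × 2.3 × 1.8 = 2.07 m².
Resultant F = γ·h_c·A = 9.81 × 3.11243 × 2.07 = 63.2032 kN.
I_c = b·h³/36 = 2.3 × 1.8³/36 = 0.3726 m⁴.
Centre of pressure: y_p = y_c + I_c/(y_c·A) = 7.1 + 0.3726/(7.1 × 2.07) = 7.1 + 0.0253521 = 7.12535 m along the plane.
The resultant acts 0.6 + 0.0253521 = 0.625352 m (along the plate) below the hinge at the top edge, so the moment about the hinge is M = F × 0.625352 = 63.2032 × 0.625352 = 39.5242 kN·m.
A normal force at the bottom, 1.8 m from the hinge, must supply this moment: P = 39.5242/1.8 = 21.9579 kN.

P ≈ 22.0 kN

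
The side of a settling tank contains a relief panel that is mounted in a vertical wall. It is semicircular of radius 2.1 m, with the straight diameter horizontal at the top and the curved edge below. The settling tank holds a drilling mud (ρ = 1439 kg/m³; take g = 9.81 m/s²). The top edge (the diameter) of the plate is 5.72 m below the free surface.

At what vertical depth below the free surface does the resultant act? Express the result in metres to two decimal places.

h_p = 6.66 m

γ = ρg = 1439 × 9.81 / 1000 = 14.11659 kN/m³.
The centroid of a semicircle lies 4r/(3π) = 0.891268 m from the diameter, here below the top edge, so the centroid depth is h_c = 5.72 + 0.891268 = 6.61127 m.
A = πr²/2 = π × 2.1²/2 = 6.92721 m².
Resultant F = γ·h_c·A = 14.11659 × 6.61127 × 6.92721 = 646.507 kN.
I_c = (π/8 − 8/(9π))·r⁴ = 0.109757 × 2.1⁴ = 2.13457 m⁴.
Centre of pressure: y_p = y_c + I_c/(y_c·A) = 6.61127 + 2.13457/(6.61127 × 6.92721) = 6.61127 + 0.0466087 = 6.65788 m along the plane.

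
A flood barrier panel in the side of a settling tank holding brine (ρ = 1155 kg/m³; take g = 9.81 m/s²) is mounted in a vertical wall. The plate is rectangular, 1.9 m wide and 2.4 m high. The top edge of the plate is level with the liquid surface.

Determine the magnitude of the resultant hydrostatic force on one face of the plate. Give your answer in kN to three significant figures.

γ = ρg = 1155 × 9.81 / 1000 = 11.33055 kN/m³.
The centroid lies 2.4/2 = 1.2 m below the top edge, so the centroid depth is h_c = 1.2 m.
A = 1.9 × 2.4 = 4.56 m².
Resultant F = γ·h_c·A = 11.33055 × 1.2 × 4.56 = 62.0008 kN.

F ≈ 62.0 kN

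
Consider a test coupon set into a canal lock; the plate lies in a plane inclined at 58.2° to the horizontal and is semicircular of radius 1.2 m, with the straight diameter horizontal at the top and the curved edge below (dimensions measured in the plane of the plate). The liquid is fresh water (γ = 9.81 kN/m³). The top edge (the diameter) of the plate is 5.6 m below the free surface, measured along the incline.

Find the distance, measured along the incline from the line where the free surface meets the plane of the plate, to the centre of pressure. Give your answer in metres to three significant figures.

γ = 9.81 kN/m³.
Let θ = 58.2° be the plate's angle to the horizontal; measure y along the incline from where the plane meets the free surface. Vertical depth h = y·sinθ with sinθ = 0.849893.
The centroid of a semicircle lies 4r/(3π) = 0.509296 m from the diameter, here below the top edge, so y_c = 5.6 + 0.509296 = 6.1093 m and h_c = 6.1093 × 0.849893 = 5.19225 m.
A = πr²/2 = π × 1.2²/2 = 2.26195 m².
Resultant F = γ·h_c·A = 9.81 × 5.19225 × 2.26195 = 115.215 kN.
I_c = (π/8 − 8/(9π))·r⁴ = 0.109757 × 1.2⁴ = 0.227592 m⁴.
Centre of pressure: y_p = y_c + I_c/(y_c·A) = 6.1093 + 0.227592/(6.1093 × 2.26195) = 6.1093 + 0.0164696 = 6.12577 m along the plane.

y_p = 6.13 m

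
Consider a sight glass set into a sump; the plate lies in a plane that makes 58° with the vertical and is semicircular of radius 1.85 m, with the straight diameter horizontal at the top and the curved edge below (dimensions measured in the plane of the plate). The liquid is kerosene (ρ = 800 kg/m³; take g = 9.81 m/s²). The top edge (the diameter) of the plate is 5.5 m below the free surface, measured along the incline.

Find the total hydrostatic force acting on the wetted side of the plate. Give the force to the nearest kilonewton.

F ≈ 141 kN

γ = ρg = 800 × 9.81 / 1000 = 7.848 kN/m³.
The plate makes 58° with the vertical, i.e. θ = 90° − 58° = 32° to the horizontal. Measuring y along the incline from the free-surface line, vertical depth h = y·sinθ with sinθ = 0.529919.
The centroid of a semicircle lies 4r/(3π) = 0.785164 m from the diameter, here below the top edge, so y_c = 5.5 + 0.785164 = 6.28516 m and h_c = 6.28516 × 0.529919 = 3.33063 m.
A = πr²/2 = π × 1.85²/2 = 5.37605 m².
Resultant F = γ·h_c·A = 7.848 × 3.33063 × 5.37605 = 140.523 kN.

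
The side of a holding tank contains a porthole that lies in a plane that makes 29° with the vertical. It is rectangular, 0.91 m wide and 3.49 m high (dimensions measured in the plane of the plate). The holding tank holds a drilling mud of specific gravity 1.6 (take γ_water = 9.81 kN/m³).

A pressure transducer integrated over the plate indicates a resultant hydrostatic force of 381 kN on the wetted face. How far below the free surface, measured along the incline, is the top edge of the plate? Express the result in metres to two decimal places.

y_top ≈ 6.99 m

γ = 1.6 × 9.81 = 15.696 kN/m³.
A = 0.91 × 3.49 = 3.1759 m².
From F = γ·h_c·A, the centroid depth is h_c = 381/(15.696 × 3.1759) = 7.64309 m.
The plate makes 29° with the vertical, i.e. θ = 90° − 29° = 61° to the horizontal. Measuring y along the incline from the free-surface line, vertical depth h = y·sinθ with sinθ = 0.874620.
Along the incline, y_c = h_c/sinθ = 7.64309/0.874620 = 8.73876 m.
The centroid lies 3.49/2 = 1.745 m below the top edge, so the top edge sits at y_top = 8.73876 − 1.745 = 6.99376 m along the incline.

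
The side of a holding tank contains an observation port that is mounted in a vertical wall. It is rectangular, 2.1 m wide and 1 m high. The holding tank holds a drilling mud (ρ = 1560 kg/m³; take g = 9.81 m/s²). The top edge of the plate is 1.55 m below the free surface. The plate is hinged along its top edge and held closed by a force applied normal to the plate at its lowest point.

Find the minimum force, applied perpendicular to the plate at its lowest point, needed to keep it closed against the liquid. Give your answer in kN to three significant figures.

P ≈ 35.6 kN

γ = ρg = 1560 × 9.81 / 1000 = 15.3036 kN/m³.
The centroid lies 1/2 = 0.5 m below the top edge, so the centroid depth is h_c = 1.55 + 0.5 = 2.05 m.
A = 2.1 × 1 = 2.1 m².
Resultant F = γ·h_c·A = 15.3036 × 2.05 × 2.1 = 65.882 kN.
I_c = b·h³/12 = 2.1 × 1³/12 = 0.175 m⁴.
Centre of pressure: y_p = y_c + I_c/(y_c·A) = 2.05 + 0.175/(2.05 × 2.1) = 2.05 + 0.0406504 = 2.09065 m along the plane.
The resultant acts 0.5 + 0.0406504 = 0.54065 m (along the plate) below the hinge at the top edge, so the moment about the hinge is M = F × 0.54065 = 65.882 × 0.54065 = 35.6191 kN·m.
A normal force at the bottom, 1 m from the hinge, must supply this moment: P = 35.6191/1 = 35.6191 kN.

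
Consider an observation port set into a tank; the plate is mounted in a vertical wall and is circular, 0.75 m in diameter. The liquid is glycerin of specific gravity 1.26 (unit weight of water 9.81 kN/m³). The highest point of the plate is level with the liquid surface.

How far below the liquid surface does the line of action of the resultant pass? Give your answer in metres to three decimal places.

h_p = 0.469 m

γ = 1.26 × 9.81 = 12.3606 kN/m³.
The centroid is at the centre, 0.375 m below the top of the plate, so the centroid depth is h_c = 0.375 m.
A = π(0.375)² = 0.441786 m².
Resultant F = γ·h_c·A = 12.3606 × 0.375 × 0.441786 = 2.04778 kN.
I_c = πr⁴/4 = π × 0.375⁴/4 = 0.0155316 m⁴.
Centre of pressure: y_p = y_c + I_c/(y_c·A) = 0.375 + 0.0155316/(0.375 × 0.441786) = 0.375 + 0.0937504 = 0.46875 m along the plane.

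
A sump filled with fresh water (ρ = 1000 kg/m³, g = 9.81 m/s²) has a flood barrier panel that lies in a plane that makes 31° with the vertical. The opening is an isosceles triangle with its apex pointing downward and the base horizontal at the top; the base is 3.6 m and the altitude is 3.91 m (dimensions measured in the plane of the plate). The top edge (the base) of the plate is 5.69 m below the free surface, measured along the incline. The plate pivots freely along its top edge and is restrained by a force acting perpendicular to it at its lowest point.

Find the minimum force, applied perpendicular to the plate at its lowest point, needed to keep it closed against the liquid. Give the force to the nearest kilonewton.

P ≈ 151 kN

γ = ρg = 1000 × 9.81 = 9810 N/m³ = 9.81 kN/m³.
The plate makes 31° with the vertical, i.e. θ = 90° − 31° = 59° to the horizontal. Measuring y along the incline from the free-surface line, vertical depth h = y·sinθ with sinθ = 0.857167.
With the apex down, the centroid sits h/3 = 3.91/3 = 1.30333 m below the base (the top edge), so y_c = 5.69 + 1.30333 = 6.99333 m and h_c = 6.99333 × 0.857167 = 5.99445 m.
A = ½ × 3.6 × 3.91 = 7.038 m².
Resultant F = γ·h_c·A = 9.81 × 5.99445 × 7.038 = 413.873 kN.
I_c = b·h³/36 = 3.6 × 3.91³/36 = 5.97765 m⁴.
Centre of pressure: y_p = y_c + I_c/(y_c·A) = 6.99333 + 5.97765/(6.99333 × 7.038) = 6.99333 + 0.12145 = 7.11478 m along the plane.
The resultant acts 1.30333 + 0.12145 = 1.42478 m (along the plate) below the hinge at the top edge, so the moment about the hinge is M = F × 1.42478 = 413.873 × 1.42478 = 589.678 kN·m.
A normal force at the bottom, 3.91 m from the hinge, must supply this moment: P = 589.678/3.91 = 150.813 kN.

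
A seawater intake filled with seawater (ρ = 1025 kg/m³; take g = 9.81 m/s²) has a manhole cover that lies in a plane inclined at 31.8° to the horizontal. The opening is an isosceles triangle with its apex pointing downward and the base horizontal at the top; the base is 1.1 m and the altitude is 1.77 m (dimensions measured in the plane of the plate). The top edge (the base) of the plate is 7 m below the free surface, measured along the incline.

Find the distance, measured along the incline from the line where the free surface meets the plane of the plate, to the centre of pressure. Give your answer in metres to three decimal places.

y_p = 7.613 m

γ = ρg = 1025 × 9.81 / 1000 = 10.05525 kN/m³.
Let θ = 31.8° be the plate's angle to the horizontal; measure y along the incline from where the plane meets the free surface. Vertical depth h = y·sinθ with sinθ = 0.526956.
With the apex down, the centroid sits h/3 = 1.77/3 = 0.59 m below the base (the top edge), so y_c = 7 + 0.59 = 7.59 m and h_c = 7.59 × 0.526956 = 3.9996 m.
A = ½ × 1.1 × 1.77 = 0.9735 m².
Resultant F = γ·h_c·A = 10.05525 × 3.9996 × 0.9735 = 39.1512 kN.
I_c = b·h³/36 = 1.1 × 1.77³/36 = 0.169438 m⁴.
Centre of pressure: y_p = y_c + I_c/(y_c·A) = 7.59 + 0.169438/(7.59 × 0.9735) = 7.59 + 0.0229315 = 7.61293 m along the plane.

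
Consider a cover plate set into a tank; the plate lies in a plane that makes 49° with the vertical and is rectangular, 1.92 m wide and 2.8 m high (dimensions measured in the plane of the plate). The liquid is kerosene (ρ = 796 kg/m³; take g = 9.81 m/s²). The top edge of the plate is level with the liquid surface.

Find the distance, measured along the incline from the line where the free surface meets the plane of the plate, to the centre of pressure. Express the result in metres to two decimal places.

y_p = 1.87 m

γ = ρg = 796 × 9.81 / 1000 = 7.80876 kN/m³.
The plate makes 49° with the vertical, i.e. θ = 90° − 49° = 41° to the horizontal. Measuring y along the incline from the free-surface line, vertical depth h = y·sinθ with sinθ = 0.656059.
The centroid lies 2.8/2 = 1.4 m below the top edge, so y_c = 1.4 m and h_c = 1.4 × 0.656059 = 0.918483 m.
A = 1.92 × 2.8 = 5.376 m².
Resultant F = γ·h_c·A = 7.80876 × 0.918483 × 5.376 = 38.5578 kN.
I_c = b·h³/12 = 1.92 × 2.8³/12 = 3.51232 m⁴.
Centre of pressure: y_p = y_c + I_c/(y_c·A) = 1.4 + 3.51232/(1.4 × 5.376) = 1.4 + 0.466667 = 1.86667 m along the plane.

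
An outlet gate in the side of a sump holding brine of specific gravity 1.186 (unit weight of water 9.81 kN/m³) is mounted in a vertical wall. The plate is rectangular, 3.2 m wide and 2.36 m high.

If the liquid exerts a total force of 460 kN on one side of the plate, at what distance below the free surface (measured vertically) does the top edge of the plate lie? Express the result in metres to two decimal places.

γ = 1.186 × 9.81 = 11.63466 kN/m³.
A = 3.2 × 2.36 = 7.552 m².
From F = γ·h_c·A, the centroid depth is h_c = 460/(11.63466 × 7.552) = 5.23531 m.
The centroid lies 2.36/2 = 1.18 m below the top edge, so the top edge sits at h_top = 5.23531 − 1.18 = 4.05531 m below the surface.

d_top ≈ 4.06 m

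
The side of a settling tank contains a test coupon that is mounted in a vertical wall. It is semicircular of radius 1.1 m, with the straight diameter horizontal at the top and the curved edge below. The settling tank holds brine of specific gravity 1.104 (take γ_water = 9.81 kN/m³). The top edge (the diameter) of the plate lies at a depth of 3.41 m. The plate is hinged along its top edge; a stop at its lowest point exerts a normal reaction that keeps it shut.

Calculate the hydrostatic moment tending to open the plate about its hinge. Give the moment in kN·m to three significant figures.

γ = 1.104 × 9.81 = 10.83024 kN/m³.
The centroid of a semicircle lies 4r/(3π) = 0.466854 m from the diameter, here below the top edge, so the centroid depth is h_c = 3.41 + 0.466854 = 3.87685 m.
A = πr²/2 = π × 1.1²/2 = 1.90066 m².
Resultant F = γ·h_c·A = 10.83024 × 3.87685 × 1.90066 = 79.8034 kN.
I_c = (π/8 − 8/(9π))·r⁴ = 0.109757 × 1.1⁴ = 0.160695 m⁴.
Centre of pressure: y_p = y_c + I_c/(y_c·A) = 3.87685 + 0.160695/(3.87685 × 1.90066) = 3.87685 + 0.0218082 = 3.89866 m along the plane.
The resultant acts 0.466854 + 0.0218082 = 0.488662 m (along the plate) below the hinge at the top edge, so the moment about the hinge is M = F × 0.488662 = 79.8034 × 0.488662 = 38.9969 kN·m.

M ≈ 39.0 kN·m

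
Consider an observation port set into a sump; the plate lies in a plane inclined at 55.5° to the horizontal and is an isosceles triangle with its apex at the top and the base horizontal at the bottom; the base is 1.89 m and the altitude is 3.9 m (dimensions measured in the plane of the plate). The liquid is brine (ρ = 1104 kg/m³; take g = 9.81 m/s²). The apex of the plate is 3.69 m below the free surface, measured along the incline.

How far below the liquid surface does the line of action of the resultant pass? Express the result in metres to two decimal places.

γ = ρg = 1104 × 9.81 / 1000 = 10.83024 kN/m³.
Let θ = 55.5° be the plate's angle to the horizontal; measure y along the incline from where the plane meets the free surface. Vertical depth h = y·sinθ with sinθ = 0.824126.
With the apex up, the centroid sits 2h/3 = 2 × 3.9/3 = 2.6 m below the apex, so y_c = 3.69 + 2.6 = 6.29 m and h_c = 6.29 × 0.824126 = 5.18375 m.
A = ½ × 1.89 × 3.9 = 3.6855 m².
Resultant F = γ·h_c·A = 10.83024 × 5.18375 × 3.6855 = 206.909 kN.
I_c = b·h³/36 = 1.89 × 3.9³/36 = 3.11425 m⁴.
Centre of pressure: y_p = y_c + I_c/(y_c·A) = 6.29 + 3.11425/(6.29 × 3.6855) = 6.29 + 0.13434 = 6.42434 m along the plane.
Vertically, h_p = y_p·sinθ = 6.42434 × 0.824126 = 5.29447 m.

h_p = 5.29 m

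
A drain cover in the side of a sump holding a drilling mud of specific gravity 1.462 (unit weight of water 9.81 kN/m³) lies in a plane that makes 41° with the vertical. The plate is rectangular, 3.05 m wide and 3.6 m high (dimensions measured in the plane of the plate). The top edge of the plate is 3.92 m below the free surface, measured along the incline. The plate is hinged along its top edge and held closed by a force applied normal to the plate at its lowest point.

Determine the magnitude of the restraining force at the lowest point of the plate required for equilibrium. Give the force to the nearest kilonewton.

P ≈ 376 kN

γ = 1.462 × 9.81 = 14.34222 kN/m³.
The plate makes 41° with the vertical, i.e. θ = 90° − 41° = 49° to the horizontal. Measuring y along the incline from the free-surface line, vertical depth h = y·sinθ with sinθ = 0.754710.
The centroid lies 3.6/2 = 1.8 m below the top edge, so y_c = 3.92 + 1.8 = 5.72 m and h_c = 5.72 × 0.754710 = 4.31694 m.
A = 3.05 × 3.6 = 10.98 m².
Resultant F = γ·h_c·A = 14.34222 × 4.31694 × 10.98 = 679.821 kN.
I_c = b·h³/12 = 3.05 × 3.6³/12 = 11.8584 m⁴.
Centre of pressure: y_p = y_c + I_c/(y_c·A) = 5.72 + 11.8584/(5.72 × 10.98) = 5.72 + 0.188811 = 5.90881 m along the plane.
The resultant acts 1.8 + 0.188811 = 1.98881 m (along the plate) below the hinge at the top edge, so the moment about the hinge is M = F × 1.98881 = 679.821 × 1.98881 = 1352.03 kN·m.
A normal force at the bottom, 3.6 m from the hinge, must supply this moment: P = 1352.03/3.6 = 375.564 kN.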